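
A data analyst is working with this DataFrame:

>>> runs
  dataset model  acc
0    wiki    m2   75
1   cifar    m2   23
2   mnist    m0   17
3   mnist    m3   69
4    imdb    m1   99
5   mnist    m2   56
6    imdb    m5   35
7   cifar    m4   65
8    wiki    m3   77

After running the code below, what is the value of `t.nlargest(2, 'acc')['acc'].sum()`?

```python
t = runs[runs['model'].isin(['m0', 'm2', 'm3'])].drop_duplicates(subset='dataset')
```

98

filter rows where model in ['m0', 'm2', 'm3']:
  dataset model  acc
0    wiki    m2   75
1   cifar    m2   23
2   mnist    m0   17
3   mnist    m3   69
5   mnist    m2   56
8    wiki    m3   77
drop duplicate dataset (keep=first):
  dataset model  acc
0    wiki    m2   75
1   cifar    m2   23
2   mnist    m0   17
take 2 rows with largest acc:
  dataset model  acc
0    wiki    m2   75
1   cifar    m2   23
Taking the sum of column 'acc' gives 98.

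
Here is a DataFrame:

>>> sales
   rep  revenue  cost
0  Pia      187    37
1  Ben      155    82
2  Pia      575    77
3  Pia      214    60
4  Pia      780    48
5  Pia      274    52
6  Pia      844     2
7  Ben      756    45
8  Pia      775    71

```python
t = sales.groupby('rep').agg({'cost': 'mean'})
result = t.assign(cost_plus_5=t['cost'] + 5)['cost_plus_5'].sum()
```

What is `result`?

group by rep, mean of cost:
          cost
rep           
Ben  63.500000
Pia  49.571429
add column cost_plus_5 = t['cost'] + 5:
          cost  cost_plus_5
rep                        
Ben  63.500000    68.500000
Pia  49.571429    54.571429
Hence 123.071428571.

123.071428571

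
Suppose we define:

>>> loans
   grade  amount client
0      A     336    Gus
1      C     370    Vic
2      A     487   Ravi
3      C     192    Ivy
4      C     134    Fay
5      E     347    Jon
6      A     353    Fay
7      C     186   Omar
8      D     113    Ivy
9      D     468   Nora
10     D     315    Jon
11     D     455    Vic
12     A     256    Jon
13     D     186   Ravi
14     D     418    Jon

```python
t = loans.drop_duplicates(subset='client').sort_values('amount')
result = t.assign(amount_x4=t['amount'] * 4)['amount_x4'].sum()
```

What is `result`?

drop duplicate client (keep=first):
  grade  amount client
0     A     336    Gus
1     C     370    Vic
2     A     487   Ravi
3     C     192    Ivy
4     C     134    Fay
5     E     347    Jon
7     C     186   Omar
9     D     468   Nora
sort by amount:
  grade  amount client
4     C     134    Fay
7     C     186   Omar
3     C     192    Ivy
0     A     336    Gus
5     E     347    Jon
1     C     370    Vic
9     D     468   Nora
2     A     487   Ravi
add column amount_x4 = t['amount'] * 4:
  grade  amount client  amount_x4
4     C     134    Fay        536
7     C     186   Omar        744
3     C     192    Ivy        768
0     A     336    Gus       1344
5     E     347    Jon       1388
1     C     370    Vic       1480
9     D     468   Nora       1872
2     A     487   Ravi       1948
Then the sum of column 'amount_x4': 10080

10080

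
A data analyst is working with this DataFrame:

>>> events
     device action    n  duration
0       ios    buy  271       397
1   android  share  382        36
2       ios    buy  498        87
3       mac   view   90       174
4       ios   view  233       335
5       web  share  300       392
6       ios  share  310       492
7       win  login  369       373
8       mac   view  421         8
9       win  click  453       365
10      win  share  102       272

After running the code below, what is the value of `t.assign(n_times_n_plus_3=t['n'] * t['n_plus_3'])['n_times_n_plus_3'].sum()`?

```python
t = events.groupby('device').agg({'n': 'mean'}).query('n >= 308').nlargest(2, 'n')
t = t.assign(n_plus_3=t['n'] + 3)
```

group by device, mean of n:
             n
device        
android  382.0
ios      328.0
mac      255.5
web      300.0
win      308.0
filter rows where n >= 308:
             n
device        
android  382.0
ios      328.0
win      308.0
take 2 rows with largest n:
             n
device        
android  382.0
ios      328.0
add column n_plus_3 = t['n'] + 3:
             n  n_plus_3
device                  
android  382.0     385.0
ios      328.0     331.0
add column n_times_n_plus_3 = t['n'] * t['n_plus_3']:
             n  n_plus_3  n_times_n_plus_3
device                                    
android  382.0     385.0          147070.0
ios      328.0     331.0          108568.0
Reading off the sum of column 'n_times_n_plus_3', we get 255638.0.

255638.0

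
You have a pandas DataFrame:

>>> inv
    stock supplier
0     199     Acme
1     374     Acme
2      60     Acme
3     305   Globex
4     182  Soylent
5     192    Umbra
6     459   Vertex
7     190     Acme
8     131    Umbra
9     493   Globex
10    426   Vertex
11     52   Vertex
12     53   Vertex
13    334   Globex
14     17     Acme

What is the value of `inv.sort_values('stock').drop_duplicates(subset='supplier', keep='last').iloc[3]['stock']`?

459

sort by stock:
    stock supplier
14     17     Acme
11     52   Vertex
12     53   Vertex
2      60     Acme
8     131    Umbra
4     182  Soylent
7     190     Acme
5     192    Umbra
0     199     Acme
3     305   Globex
13    334   Globex
1     374     Acme
10    426   Vertex
6     459   Vertex
9     493   Globex
drop duplicate supplier (keep=last):
   stock supplier
4    182  Soylent
5    192    Umbra
1    374     Acme
6    459   Vertex
9    493   Globex
Taking the value at position 3, column 'stock' gives 459.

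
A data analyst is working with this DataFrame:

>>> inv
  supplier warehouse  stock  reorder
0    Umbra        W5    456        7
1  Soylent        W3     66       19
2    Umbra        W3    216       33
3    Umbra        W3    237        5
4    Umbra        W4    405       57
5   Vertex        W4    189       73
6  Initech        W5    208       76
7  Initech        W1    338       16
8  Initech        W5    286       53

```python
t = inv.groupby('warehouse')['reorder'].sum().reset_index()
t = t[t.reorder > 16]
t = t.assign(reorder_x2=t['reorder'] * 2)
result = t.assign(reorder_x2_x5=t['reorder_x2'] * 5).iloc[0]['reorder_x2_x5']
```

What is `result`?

group by warehouse, sum of reorder:
warehouse
W1     16
W3     57
W4    130
W5    136
Name: reorder, dtype: int64
reset_index():
  warehouse  reorder
0        W1       16
1        W3       57
2        W4      130
3        W5      136
filter rows where reorder > 16:
  warehouse  reorder
1        W3       57
2        W4      130
3        W5      136
add column reorder_x2 = t['reorder'] * 2:
  warehouse  reorder  reorder_x2
1        W3       57         114
2        W4      130         260
3        W5      136         272
add column reorder_x2_x5 = t['reorder_x2'] * 5:
  warehouse  reorder  reorder_x2  reorder_x2_x5
1        W3       57         114            570
2        W4      130         260           1300
3        W5      136         272           1360
value at position 0, column 'reorder_x2_x5' → 570

570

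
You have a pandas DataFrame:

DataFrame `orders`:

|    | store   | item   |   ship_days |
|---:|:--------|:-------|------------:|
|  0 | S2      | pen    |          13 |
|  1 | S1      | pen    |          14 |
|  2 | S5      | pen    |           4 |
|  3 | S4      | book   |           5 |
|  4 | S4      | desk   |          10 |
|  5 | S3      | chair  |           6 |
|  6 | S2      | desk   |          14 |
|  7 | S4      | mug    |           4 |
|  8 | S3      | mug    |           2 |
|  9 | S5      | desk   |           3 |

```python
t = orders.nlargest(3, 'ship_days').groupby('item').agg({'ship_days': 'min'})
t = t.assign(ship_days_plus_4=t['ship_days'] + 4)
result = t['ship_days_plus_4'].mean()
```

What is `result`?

take 3 rows with largest ship_days:
  store  item  ship_days
1    S1   pen         14
6    S2  desk         14
0    S2   pen         13
group by item, min of ship_days:
      ship_days
item           
desk         14
pen          13
add column ship_days_plus_4 = t['ship_days'] + 4:
      ship_days  ship_days_plus_4
item                             
desk         14                18
pen          13                17

17.5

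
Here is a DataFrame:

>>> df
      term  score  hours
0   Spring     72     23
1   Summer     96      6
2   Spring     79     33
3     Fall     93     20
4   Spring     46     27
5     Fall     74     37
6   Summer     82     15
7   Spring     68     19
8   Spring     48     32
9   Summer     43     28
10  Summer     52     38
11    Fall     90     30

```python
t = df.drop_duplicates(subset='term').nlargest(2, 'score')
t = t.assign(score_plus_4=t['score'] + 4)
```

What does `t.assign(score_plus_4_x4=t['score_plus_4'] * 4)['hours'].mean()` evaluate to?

13.0

drop duplicate term (keep=first):
     term  score  hours
0  Spring     72     23
1  Summer     96      6
3    Fall     93     20
take 2 rows with largest score:
     term  score  hours
1  Summer     96      6
3    Fall     93     20
add column score_plus_4 = t['score'] + 4:
     term  score  hours  score_plus_4
1  Summer     96      6           100
3    Fall     93     20            97
add column score_plus_4_x4 = t['score_plus_4'] * 4:
     term  score  hours  score_plus_4  score_plus_4_x4
1  Summer     96      6           100              400
3    Fall     93     20            97              388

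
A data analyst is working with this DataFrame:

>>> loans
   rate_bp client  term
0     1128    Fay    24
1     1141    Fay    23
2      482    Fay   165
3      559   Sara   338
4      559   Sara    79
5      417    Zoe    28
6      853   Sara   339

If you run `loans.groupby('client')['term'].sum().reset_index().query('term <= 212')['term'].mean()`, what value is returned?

120.0

group by client, sum of term:
client
Fay     212
Sara    756
Zoe      28
Name: term, dtype: int64
reset_index():
  client  term
0    Fay   212
1   Sara   756
2    Zoe    28
filter rows where term <= 212:
  client  term
0    Fay   212
2    Zoe    28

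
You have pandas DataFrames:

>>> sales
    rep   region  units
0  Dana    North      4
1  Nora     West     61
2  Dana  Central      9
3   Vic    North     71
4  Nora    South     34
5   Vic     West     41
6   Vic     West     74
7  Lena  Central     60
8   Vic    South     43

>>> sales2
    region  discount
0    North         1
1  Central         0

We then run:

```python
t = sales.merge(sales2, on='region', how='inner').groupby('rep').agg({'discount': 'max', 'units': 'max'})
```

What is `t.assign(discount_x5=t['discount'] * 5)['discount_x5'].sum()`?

10

merge on 'region' (how='inner') → 4 rows:
    rep   region  units  discount
0  Dana    North      4         1
1  Dana  Central      9         0
2   Vic    North     71         1
3  Lena  Central     60         0
group by rep: max(discount), max(units):
      discount  units
rep                  
Dana         1      9
Lena         0     60
Vic          1     71
add column discount_x5 = t['discount'] * 5:
      discount  units  discount_x5
rep                               
Dana         1      9            5
Lena         0     60            0
Vic          1     71            5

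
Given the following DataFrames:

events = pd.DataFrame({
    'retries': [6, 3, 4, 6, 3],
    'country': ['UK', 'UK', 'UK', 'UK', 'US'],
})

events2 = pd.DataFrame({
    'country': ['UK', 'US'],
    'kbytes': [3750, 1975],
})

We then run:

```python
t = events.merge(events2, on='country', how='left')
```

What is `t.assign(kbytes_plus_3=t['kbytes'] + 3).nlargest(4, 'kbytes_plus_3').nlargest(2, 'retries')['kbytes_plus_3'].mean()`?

merge on 'country' (how='left') → 5 rows:
   retries country  kbytes
0        6      UK    3750
1        3      UK    3750
2        4      UK    3750
3        6      UK    3750
4        3      US    1975
add column kbytes_plus_3 = t['kbytes'] + 3:
   retries country  kbytes  kbytes_plus_3
0        6      UK    3750           3753
1        3      UK    3750           3753
2        4      UK    3750           3753
3        6      UK    3750           3753
4        3      US    1975           1978
take 4 rows with largest kbytes_plus_3:
   retries country  kbytes  kbytes_plus_3
0        6      UK    3750           3753
1        3      UK    3750           3753
2        4      UK    3750           3753
3        6      UK    3750           3753
take 2 rows with largest retries:
   retries country  kbytes  kbytes_plus_3
0        6      UK    3750           3753
3        6      UK    3750           3753
The mean of column 'kbytes_plus_3' is 3753.0.

3753.0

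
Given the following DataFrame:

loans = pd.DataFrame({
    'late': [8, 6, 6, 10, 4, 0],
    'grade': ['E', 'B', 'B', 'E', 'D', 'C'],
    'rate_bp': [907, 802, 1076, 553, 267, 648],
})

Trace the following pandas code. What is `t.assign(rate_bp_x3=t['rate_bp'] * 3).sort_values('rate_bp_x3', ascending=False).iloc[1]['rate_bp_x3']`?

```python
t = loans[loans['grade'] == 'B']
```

filter rows where grade == 'B':
   late grade  rate_bp
1     6     B      802
2     6     B     1076
add column rate_bp_x3 = t['rate_bp'] * 3:
   late grade  rate_bp  rate_bp_x3
1     6     B      802        2406
2     6     B     1076        3228
sort by rate_bp_x3 descending:
   late grade  rate_bp  rate_bp_x3
2     6     B     1076        3228
1     6     B      802        2406

2406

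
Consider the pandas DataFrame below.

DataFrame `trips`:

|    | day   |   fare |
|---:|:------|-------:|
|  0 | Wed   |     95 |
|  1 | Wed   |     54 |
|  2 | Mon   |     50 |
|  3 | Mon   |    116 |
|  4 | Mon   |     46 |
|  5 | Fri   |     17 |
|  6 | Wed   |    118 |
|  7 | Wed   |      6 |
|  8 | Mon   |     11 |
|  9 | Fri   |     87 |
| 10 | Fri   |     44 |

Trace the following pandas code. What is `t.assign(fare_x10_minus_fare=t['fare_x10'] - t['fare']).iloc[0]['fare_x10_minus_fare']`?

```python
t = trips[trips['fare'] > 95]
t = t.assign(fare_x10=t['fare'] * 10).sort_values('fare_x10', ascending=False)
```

filter rows where fare > 95:
   day  fare
3  Mon   116
6  Wed   118
add column fare_x10 = t['fare'] * 10:
   day  fare  fare_x10
3  Mon   116      1160
6  Wed   118      1180
sort by fare_x10 descending:
   day  fare  fare_x10
6  Wed   118      1180
3  Mon   116      1160
add column fare_x10_minus_fare = t['fare_x10'] - t['fare']:
   day  fare  fare_x10  fare_x10_minus_fare
6  Wed   118      1180                 1062
3  Mon   116      1160                 1044

1062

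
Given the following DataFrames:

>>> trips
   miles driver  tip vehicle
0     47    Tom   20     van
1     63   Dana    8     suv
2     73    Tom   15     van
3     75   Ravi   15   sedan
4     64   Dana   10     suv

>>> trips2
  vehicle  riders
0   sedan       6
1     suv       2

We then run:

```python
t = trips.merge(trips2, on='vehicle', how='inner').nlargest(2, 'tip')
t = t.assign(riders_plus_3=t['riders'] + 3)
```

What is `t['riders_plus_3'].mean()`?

merge on 'vehicle' (how='inner') → 3 rows:
   miles driver  tip vehicle  riders
0     63   Dana    8     suv       2
1     75   Ravi   15   sedan       6
2     64   Dana   10     suv       2
take 2 rows with largest tip:
   miles driver  tip vehicle  riders
1     75   Ravi   15   sedan       6
2     64   Dana   10     suv       2
add column riders_plus_3 = t['riders'] + 3:
   miles driver  tip vehicle  riders  riders_plus_3
1     75   Ravi   15   sedan       6              9
2     64   Dana   10     suv       2              5
Hence 7.0.

7.0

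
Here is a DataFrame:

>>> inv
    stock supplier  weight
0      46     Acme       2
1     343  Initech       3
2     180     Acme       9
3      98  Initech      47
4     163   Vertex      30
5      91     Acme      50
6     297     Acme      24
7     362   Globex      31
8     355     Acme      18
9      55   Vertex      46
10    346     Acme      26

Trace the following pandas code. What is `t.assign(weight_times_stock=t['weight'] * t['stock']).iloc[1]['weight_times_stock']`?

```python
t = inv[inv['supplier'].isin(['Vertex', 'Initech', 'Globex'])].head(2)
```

filter rows where supplier in ['Vertex', 'Initech', 'Globex']:
   stock supplier  weight
1    343  Initech       3
3     98  Initech      47
4    163   Vertex      30
7    362   Globex      31
9     55   Vertex      46
take first 2 rows:
   stock supplier  weight
1    343  Initech       3
3     98  Initech      47
add column weight_times_stock = t['weight'] * t['stock']:
   stock supplier  weight  weight_times_stock
1    343  Initech       3                1029
3     98  Initech      47                4606
Reading off the value at position 1, column 'weight_times_stock', we get 4606.

4606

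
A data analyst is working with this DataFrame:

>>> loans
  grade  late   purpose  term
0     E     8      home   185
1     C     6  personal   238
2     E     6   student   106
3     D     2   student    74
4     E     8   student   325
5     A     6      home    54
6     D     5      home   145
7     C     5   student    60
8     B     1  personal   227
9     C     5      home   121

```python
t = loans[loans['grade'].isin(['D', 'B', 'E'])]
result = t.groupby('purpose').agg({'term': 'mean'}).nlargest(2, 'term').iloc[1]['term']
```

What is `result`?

168.333333333

filter rows where grade in ['D', 'B', 'E']:
  grade  late   purpose  term
0     E     8      home   185
2     E     6   student   106
3     D     2   student    74
4     E     8   student   325
6     D     5      home   145
8     B     1  personal   227
group by purpose, mean of term:
                term
purpose             
home      165.000000
personal  227.000000
student   168.333333
take 2 rows with largest term:
                term
purpose             
personal  227.000000
student   168.333333
Hence 168.333333333.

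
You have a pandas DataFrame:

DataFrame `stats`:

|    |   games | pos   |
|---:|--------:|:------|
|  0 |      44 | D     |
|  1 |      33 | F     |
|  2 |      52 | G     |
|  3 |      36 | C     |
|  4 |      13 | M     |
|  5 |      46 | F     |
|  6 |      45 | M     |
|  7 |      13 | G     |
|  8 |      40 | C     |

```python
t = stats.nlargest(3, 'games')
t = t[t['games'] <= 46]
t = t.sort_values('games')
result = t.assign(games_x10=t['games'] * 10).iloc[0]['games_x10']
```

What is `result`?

take 3 rows with largest games:
   games pos
2     52   G
5     46   F
6     45   M
filter rows where games <= 46:
   games pos
5     46   F
6     45   M
sort by games:
   games pos
6     45   M
5     46   F
add column games_x10 = t['games'] * 10:
   games pos  games_x10
6     45   M        450
5     46   F        460
The value at position 0, column 'games_x10' is 450.

450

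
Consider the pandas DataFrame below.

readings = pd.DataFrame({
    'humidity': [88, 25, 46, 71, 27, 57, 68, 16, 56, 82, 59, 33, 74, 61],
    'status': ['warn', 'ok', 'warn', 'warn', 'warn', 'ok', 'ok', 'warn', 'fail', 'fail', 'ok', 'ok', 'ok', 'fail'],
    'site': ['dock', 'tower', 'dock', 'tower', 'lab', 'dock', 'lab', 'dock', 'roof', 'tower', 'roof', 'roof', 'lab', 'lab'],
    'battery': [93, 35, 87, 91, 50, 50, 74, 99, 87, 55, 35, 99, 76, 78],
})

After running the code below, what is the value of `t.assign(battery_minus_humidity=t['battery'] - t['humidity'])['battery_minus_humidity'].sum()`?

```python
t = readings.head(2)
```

take first 2 rows:
   humidity status   site  battery
0        88   warn   dock       93
1        25     ok  tower       35
add column battery_minus_humidity = t['battery'] - t['humidity']:
   humidity status   site  battery  battery_minus_humidity
0        88   warn   dock       93                       5
1        25     ok  tower       35                      10

15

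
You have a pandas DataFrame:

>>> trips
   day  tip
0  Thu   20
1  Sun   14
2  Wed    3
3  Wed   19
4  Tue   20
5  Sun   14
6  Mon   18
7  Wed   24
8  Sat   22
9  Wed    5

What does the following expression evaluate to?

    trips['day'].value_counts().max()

4

value_counts of day:
day
Wed    4
Sun    2
Thu    1
Tue    1
Mon    1
Sat    1
Name: count, dtype: int64
Reading off the max of the resulting series, we get 4.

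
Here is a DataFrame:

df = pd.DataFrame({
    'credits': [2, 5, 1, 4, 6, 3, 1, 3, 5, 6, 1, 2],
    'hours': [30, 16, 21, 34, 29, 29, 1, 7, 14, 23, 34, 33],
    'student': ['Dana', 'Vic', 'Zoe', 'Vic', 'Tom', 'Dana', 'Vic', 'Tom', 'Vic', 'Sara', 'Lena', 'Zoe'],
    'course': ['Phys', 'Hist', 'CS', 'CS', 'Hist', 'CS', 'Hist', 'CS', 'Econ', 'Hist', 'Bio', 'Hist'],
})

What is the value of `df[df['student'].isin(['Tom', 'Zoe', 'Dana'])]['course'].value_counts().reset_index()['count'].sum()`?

6

filter rows where student in ['Tom', 'Zoe', 'Dana']:
    credits  hours student course
0         2     30    Dana   Phys
2         1     21     Zoe     CS
4         6     29     Tom   Hist
5         3     29    Dana     CS
7         3      7     Tom     CS
11        2     33     Zoe   Hist
value_counts of course:
course
CS      3
Hist    2
Phys    1
Name: count, dtype: int64
reset_index():
  course  count
0     CS      3
1   Hist      2
2   Phys      1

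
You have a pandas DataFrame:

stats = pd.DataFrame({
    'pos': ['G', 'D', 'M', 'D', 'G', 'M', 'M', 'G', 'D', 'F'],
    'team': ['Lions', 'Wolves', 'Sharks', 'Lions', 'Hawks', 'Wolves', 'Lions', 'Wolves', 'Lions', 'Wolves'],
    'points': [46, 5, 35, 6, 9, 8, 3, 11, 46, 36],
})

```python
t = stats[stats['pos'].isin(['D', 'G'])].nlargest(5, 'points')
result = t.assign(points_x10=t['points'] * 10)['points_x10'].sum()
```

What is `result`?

filter rows where pos in ['D', 'G']:
  pos    team  points
0   G   Lions      46
1   D  Wolves       5
3   D   Lions       6
4   G   Hawks       9
7   G  Wolves      11
8   D   Lions      46
take 5 rows with largest points:
  pos    team  points
0   G   Lions      46
8   D   Lions      46
7   G  Wolves      11
4   G   Hawks       9
3   D   Lions       6
add column points_x10 = t['points'] * 10:
  pos    team  points  points_x10
0   G   Lions      46         460
8   D   Lions      46         460
7   G  Wolves      11         110
4   G   Hawks       9          90
3   D   Lions       6          60
sum of column 'points_x10' → 1180

1180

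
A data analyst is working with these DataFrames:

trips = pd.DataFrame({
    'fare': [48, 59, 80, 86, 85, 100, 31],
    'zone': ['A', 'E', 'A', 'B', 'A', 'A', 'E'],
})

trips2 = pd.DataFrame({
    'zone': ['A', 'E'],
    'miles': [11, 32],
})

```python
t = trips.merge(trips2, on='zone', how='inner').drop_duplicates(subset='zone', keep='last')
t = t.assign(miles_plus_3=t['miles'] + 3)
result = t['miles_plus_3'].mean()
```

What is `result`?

24.5

merge on 'zone' (how='inner') → 6 rows:
   fare zone  miles
0    48    A     11
1    59    E     32
2    80    A     11
3    85    A     11
4   100    A     11
5    31    E     32
drop duplicate zone (keep=last):
   fare zone  miles
4   100    A     11
5    31    E     32
add column miles_plus_3 = t['miles'] + 3:
   fare zone  miles  miles_plus_3
4   100    A     11            14
5    31    E     32            35
The mean of column 'miles_plus_3' is 24.5.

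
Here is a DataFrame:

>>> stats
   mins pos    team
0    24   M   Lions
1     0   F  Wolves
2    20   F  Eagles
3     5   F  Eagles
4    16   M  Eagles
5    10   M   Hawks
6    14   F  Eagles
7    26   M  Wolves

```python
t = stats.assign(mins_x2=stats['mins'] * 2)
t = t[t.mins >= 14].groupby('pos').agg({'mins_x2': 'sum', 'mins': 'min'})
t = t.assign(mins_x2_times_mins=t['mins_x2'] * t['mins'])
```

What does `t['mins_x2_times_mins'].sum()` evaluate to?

3064

add column mins_x2 = stats['mins'] * 2:
   mins pos    team  mins_x2
0    24   M   Lions       48
1     0   F  Wolves        0
2    20   F  Eagles       40
3     5   F  Eagles       10
4    16   M  Eagles       32
5    10   M   Hawks       20
6    14   F  Eagles       28
7    26   M  Wolves       52
filter rows where mins >= 14:
   mins pos    team  mins_x2
0    24   M   Lions       48
2    20   F  Eagles       40
4    16   M  Eagles       32
6    14   F  Eagles       28
7    26   M  Wolves       52
group by pos: sum(mins_x2), min(mins):
     mins_x2  mins
pos               
F         68    14
M        132    16
add column mins_x2_times_mins = t['mins_x2'] * t['mins']:
     mins_x2  mins  mins_x2_times_mins
pos                                   
F         68    14                 952
M        132    16                2112
Then the sum of column 'mins_x2_times_mins': 3064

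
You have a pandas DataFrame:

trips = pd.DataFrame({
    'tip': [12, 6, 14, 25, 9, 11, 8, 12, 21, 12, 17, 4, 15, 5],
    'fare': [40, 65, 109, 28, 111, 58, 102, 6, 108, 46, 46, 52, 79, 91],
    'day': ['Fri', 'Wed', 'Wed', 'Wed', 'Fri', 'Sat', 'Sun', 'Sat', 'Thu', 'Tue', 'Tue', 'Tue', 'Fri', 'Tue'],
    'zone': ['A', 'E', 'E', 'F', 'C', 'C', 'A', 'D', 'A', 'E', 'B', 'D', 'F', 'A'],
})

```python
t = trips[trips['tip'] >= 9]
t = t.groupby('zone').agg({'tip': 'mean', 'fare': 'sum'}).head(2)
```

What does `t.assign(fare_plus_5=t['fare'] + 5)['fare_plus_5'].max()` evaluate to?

filter rows where tip >= 9:
    tip  fare  day zone
0    12    40  Fri    A
2    14   109  Wed    E
3    25    28  Wed    F
4     9   111  Fri    C
5    11    58  Sat    C
7    12     6  Sat    D
8    21   108  Thu    A
9    12    46  Tue    E
10   17    46  Tue    B
12   15    79  Fri    F
group by zone: mean(tip), sum(fare):
       tip  fare
zone            
A     16.5   148
B     17.0    46
C     10.0   169
D     12.0     6
E     13.0   155
F     20.0   107
take first 2 rows:
       tip  fare
zone            
A     16.5   148
B     17.0    46
add column fare_plus_5 = t['fare'] + 5:
       tip  fare  fare_plus_5
zone                         
A     16.5   148          153
B     17.0    46           51
Finally, max of column 'fare_plus_5' = 153.

153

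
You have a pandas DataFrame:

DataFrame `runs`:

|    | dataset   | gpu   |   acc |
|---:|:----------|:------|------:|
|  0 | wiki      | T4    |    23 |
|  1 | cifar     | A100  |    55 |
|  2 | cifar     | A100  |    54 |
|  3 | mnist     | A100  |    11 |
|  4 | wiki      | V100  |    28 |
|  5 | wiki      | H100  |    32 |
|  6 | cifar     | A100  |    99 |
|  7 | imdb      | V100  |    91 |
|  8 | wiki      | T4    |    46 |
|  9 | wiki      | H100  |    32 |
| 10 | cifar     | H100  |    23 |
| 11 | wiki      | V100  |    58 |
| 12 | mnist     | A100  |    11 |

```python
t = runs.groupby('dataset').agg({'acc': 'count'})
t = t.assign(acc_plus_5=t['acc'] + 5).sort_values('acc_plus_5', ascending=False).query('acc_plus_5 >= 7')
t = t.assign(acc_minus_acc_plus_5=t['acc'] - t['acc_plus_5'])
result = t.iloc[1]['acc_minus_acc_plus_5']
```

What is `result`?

-5

group by dataset, count of acc:
         acc
dataset     
cifar      4
imdb       1
mnist      2
wiki       6
add column acc_plus_5 = t['acc'] + 5:
         acc  acc_plus_5
dataset                 
cifar      4           9
imdb       1           6
mnist      2           7
wiki       6          11
sort by acc_plus_5 descending:
         acc  acc_plus_5
dataset                 
wiki       6          11
cifar      4           9
mnist      2           7
imdb       1           6
filter rows where acc_plus_5 >= 7:
         acc  acc_plus_5
dataset                 
wiki       6          11
cifar      4           9
mnist      2           7
add column acc_minus_acc_plus_5 = t['acc'] - t['acc_plus_5']:
         acc  acc_plus_5  acc_minus_acc_plus_5
dataset                                       
wiki       6          11                    -5
cifar      4           9                    -5
mnist      2           7                    -5
Taking the value at position 1, column 'acc_minus_acc_plus_5' gives -5.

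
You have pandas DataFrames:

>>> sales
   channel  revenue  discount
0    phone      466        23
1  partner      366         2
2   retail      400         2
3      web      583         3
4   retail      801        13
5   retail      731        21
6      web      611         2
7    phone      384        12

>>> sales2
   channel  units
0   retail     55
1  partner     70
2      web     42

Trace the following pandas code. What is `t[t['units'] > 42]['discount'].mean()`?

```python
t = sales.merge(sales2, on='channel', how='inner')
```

9.5

merge on 'channel' (how='inner') → 6 rows:
   channel  revenue  discount  units
0  partner      366         2     70
1   retail      400         2     55
2      web      583         3     42
3   retail      801        13     55
4   retail      731        21     55
5      web      611         2     42
filter rows where units > 42:
   channel  revenue  discount  units
0  partner      366         2     70
1   retail      400         2     55
3   retail      801        13     55
4   retail      731        21     55
Finally, mean of column 'discount' = 9.5.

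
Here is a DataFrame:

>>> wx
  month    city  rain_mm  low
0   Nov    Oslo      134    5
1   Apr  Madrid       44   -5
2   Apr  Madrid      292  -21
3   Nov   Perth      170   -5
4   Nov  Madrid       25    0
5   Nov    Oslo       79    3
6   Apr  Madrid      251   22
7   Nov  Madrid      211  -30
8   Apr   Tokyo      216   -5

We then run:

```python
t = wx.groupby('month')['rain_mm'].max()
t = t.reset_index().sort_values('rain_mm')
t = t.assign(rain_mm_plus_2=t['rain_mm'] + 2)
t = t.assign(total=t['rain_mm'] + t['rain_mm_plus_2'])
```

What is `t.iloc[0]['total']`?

group by month, max of rain_mm:
month
Apr    292
Nov    211
Name: rain_mm, dtype: int64
reset_index():
  month  rain_mm
0   Apr      292
1   Nov      211
sort by rain_mm:
  month  rain_mm
1   Nov      211
0   Apr      292
add column rain_mm_plus_2 = t['rain_mm'] + 2:
  month  rain_mm  rain_mm_plus_2
1   Nov      211             213
0   Apr      292             294
add column total = t['rain_mm'] + t['rain_mm_plus_2']:
  month  rain_mm  rain_mm_plus_2  total
1   Nov      211             213    424
0   Apr      292             294    586
Finally, value at position 0, column 'total' = 424.

424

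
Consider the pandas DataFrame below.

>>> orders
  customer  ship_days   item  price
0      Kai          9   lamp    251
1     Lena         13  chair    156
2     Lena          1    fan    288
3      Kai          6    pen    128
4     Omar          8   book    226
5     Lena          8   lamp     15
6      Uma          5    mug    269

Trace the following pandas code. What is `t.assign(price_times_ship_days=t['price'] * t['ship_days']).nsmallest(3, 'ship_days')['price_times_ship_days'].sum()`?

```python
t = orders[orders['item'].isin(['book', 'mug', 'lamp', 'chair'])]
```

3273

filter rows where item in ['book', 'mug', 'lamp', 'chair']:
  customer  ship_days   item  price
0      Kai          9   lamp    251
1     Lena         13  chair    156
4     Omar          8   book    226
5     Lena          8   lamp     15
6      Uma          5    mug    269
add column price_times_ship_days = t['price'] * t['ship_days']:
  customer  ship_days   item  price  price_times_ship_days
0      Kai          9   lamp    251                   2259
1     Lena         13  chair    156                   2028
4     Omar          8   book    226                   1808
5     Lena          8   lamp     15                    120
6      Uma          5    mug    269                   1345
take 3 rows with smallest ship_days:
  customer  ship_days  item  price  price_times_ship_days
6      Uma          5   mug    269                   1345
4     Omar          8  book    226                   1808
5     Lena          8  lamp     15                    120
Reading off the sum of column 'price_times_ship_days', we get 3273.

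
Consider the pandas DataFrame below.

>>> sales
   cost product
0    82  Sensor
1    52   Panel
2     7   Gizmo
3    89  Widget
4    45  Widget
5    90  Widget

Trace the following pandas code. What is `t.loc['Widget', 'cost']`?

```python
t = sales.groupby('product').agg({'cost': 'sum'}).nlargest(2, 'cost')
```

group by product, sum of cost:
         cost
product      
Gizmo       7
Panel      52
Sensor     82
Widget    224
take 2 rows with largest cost:
         cost
product      
Widget    224
Sensor     82
Finally, value at row 'Widget', column 'cost' = 224.

224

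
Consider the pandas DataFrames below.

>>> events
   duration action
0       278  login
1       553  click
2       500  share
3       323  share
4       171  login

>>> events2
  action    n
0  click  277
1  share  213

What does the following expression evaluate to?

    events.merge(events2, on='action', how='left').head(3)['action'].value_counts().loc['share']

merge on 'action' (how='left') → 5 rows:
   duration action      n
0       278  login    NaN
1       553  click  277.0
2       500  share  213.0
3       323  share  213.0
4       171  login    NaN
take first 3 rows:
   duration action      n
0       278  login    NaN
1       553  click  277.0
2       500  share  213.0
value_counts of action:
action
login    1
click    1
share    1
Name: count, dtype: int64

1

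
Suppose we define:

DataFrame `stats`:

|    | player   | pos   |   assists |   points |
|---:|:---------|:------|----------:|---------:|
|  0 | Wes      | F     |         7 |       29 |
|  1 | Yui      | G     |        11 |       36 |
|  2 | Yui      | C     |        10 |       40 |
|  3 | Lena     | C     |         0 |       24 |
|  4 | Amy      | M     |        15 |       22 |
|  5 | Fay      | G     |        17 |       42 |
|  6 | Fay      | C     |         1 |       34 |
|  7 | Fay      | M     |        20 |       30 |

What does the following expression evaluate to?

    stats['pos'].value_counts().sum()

value_counts of pos:
pos
C    3
G    2
M    2
F    1
Name: count, dtype: int64

8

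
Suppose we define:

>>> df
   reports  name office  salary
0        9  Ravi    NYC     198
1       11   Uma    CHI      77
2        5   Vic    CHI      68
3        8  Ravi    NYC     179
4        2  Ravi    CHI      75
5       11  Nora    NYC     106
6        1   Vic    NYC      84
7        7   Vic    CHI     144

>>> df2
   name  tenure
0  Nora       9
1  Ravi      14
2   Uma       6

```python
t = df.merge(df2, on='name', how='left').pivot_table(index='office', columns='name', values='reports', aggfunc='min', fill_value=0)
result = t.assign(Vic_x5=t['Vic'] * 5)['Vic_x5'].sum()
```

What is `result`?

30

merge on 'name' (how='left') → 8 rows:
   reports  name office  salary  tenure
0        9  Ravi    NYC     198    14.0
1       11   Uma    CHI      77     6.0
2        5   Vic    CHI      68     NaN
3        8  Ravi    NYC     179    14.0
4        2  Ravi    CHI      75    14.0
5       11  Nora    NYC     106     9.0
6        1   Vic    NYC      84     NaN
7        7   Vic    CHI     144     NaN
pivot: rows=office, cols=name, min(reports):
name    Nora  Ravi  Uma  Vic
office                      
CHI        0     2   11    5
NYC       11     8    0    1
add column Vic_x5 = t['Vic'] * 5:
name    Nora  Ravi  Uma  Vic  Vic_x5
office                              
CHI        0     2   11    5      25
NYC       11     8    0    1       5
Taking the sum of column 'Vic_x5' gives 30.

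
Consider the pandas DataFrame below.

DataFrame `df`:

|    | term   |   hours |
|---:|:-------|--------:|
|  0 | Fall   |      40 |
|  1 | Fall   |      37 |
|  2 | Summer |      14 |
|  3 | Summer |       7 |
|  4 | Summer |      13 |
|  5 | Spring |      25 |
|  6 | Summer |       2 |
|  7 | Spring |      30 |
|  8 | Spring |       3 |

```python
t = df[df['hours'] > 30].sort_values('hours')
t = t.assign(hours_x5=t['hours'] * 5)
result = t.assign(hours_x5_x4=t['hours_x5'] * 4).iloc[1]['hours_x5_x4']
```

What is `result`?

800

filter rows where hours > 30:
   term  hours
0  Fall     40
1  Fall     37
sort by hours:
   term  hours
1  Fall     37
0  Fall     40
add column hours_x5 = t['hours'] * 5:
   term  hours  hours_x5
1  Fall     37       185
0  Fall     40       200
add column hours_x5_x4 = t['hours_x5'] * 4:
   term  hours  hours_x5  hours_x5_x4
1  Fall     37       185          740
0  Fall     40       200          800
Then the value at position 1, column 'hours_x5_x4': 800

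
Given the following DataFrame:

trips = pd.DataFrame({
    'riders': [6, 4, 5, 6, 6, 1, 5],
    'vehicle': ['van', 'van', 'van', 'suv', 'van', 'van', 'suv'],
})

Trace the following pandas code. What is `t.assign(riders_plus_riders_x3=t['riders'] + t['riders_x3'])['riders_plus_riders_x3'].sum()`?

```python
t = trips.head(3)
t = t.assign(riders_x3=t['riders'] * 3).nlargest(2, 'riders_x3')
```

44

take first 3 rows:
   riders vehicle
0       6     van
1       4     van
2       5     van
add column riders_x3 = t['riders'] * 3:
   riders vehicle  riders_x3
0       6     van         18
1       4     van         12
2       5     van         15
take 2 rows with largest riders_x3:
   riders vehicle  riders_x3
0       6     van         18
2       5     van         15
add column riders_plus_riders_x3 = t['riders'] + t['riders_x3']:
   riders vehicle  riders_x3  riders_plus_riders_x3
0       6     van         18                     24
2       5     van         15                     20
Hence 44.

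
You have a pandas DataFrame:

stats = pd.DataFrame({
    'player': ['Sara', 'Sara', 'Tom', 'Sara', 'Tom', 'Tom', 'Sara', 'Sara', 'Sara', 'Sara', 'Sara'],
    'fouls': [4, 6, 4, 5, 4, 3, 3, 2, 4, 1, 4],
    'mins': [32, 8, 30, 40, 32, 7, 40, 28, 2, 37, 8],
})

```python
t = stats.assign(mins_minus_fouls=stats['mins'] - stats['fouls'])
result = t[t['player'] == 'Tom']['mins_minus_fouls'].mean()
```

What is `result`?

19.3333333333

add column mins_minus_fouls = stats['mins'] - stats['fouls']:
   player  fouls  mins  mins_minus_fouls
0    Sara      4    32                28
1    Sara      6     8                 2
2     Tom      4    30                26
3    Sara      5    40                35
4     Tom      4    32                28
5     Tom      3     7                 4
6    Sara      3    40                37
7    Sara      2    28                26
8    Sara      4     2                -2
9    Sara      1    37                36
10   Sara      4     8                 4
filter rows where player == 'Tom':
  player  fouls  mins  mins_minus_fouls
2    Tom      4    30                26
4    Tom      4    32                28
5    Tom      3     7                 4
mean of column 'mins_minus_fouls' → 19.3333333333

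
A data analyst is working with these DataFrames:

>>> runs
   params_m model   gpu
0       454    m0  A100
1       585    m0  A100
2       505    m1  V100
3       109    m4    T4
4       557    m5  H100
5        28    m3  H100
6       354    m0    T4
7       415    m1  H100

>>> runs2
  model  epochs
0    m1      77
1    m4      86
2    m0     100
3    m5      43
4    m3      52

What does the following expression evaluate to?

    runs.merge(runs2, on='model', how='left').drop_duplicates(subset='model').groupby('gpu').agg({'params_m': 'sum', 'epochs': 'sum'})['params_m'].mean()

merge on 'model' (how='left') → 8 rows:
   params_m model   gpu  epochs
0       454    m0  A100     100
1       585    m0  A100     100
2       505    m1  V100      77
3       109    m4    T4      86
4       557    m5  H100      43
5        28    m3  H100      52
6       354    m0    T4     100
7       415    m1  H100      77
drop duplicate model (keep=first):
   params_m model   gpu  epochs
0       454    m0  A100     100
2       505    m1  V100      77
3       109    m4    T4      86
4       557    m5  H100      43
5        28    m3  H100      52
group by gpu: sum(params_m), sum(epochs):
      params_m  epochs
gpu                   
A100       454     100
H100       585      95
T4         109      86
V100       505      77
Hence 413.25.

413.25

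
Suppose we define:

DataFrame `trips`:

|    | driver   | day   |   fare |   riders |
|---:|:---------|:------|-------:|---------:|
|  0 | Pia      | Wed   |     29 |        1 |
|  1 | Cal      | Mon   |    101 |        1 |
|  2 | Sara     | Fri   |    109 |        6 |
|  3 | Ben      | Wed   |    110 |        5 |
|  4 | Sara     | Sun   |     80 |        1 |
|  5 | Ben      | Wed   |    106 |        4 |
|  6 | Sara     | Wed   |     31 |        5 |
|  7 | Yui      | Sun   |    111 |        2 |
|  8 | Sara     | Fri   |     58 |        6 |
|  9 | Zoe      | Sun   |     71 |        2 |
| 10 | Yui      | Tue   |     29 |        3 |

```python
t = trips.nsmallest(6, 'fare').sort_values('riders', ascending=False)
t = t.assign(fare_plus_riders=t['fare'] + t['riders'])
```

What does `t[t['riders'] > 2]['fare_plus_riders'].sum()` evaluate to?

132

take 6 rows with smallest fare:
   driver  day  fare  riders
0     Pia  Wed    29       1
10    Yui  Tue    29       3
6    Sara  Wed    31       5
8    Sara  Fri    58       6
9     Zoe  Sun    71       2
4    Sara  Sun    80       1
sort by riders descending:
   driver  day  fare  riders
8    Sara  Fri    58       6
6    Sara  Wed    31       5
10    Yui  Tue    29       3
9     Zoe  Sun    71       2
0     Pia  Wed    29       1
4    Sara  Sun    80       1
add column fare_plus_riders = t['fare'] + t['riders']:
   driver  day  fare  riders  fare_plus_riders
8    Sara  Fri    58       6                64
6    Sara  Wed    31       5                36
10    Yui  Tue    29       3                32
9     Zoe  Sun    71       2                73
0     Pia  Wed    29       1                30
4    Sara  Sun    80       1                81
filter rows where riders > 2:
   driver  day  fare  riders  fare_plus_riders
8    Sara  Fri    58       6                64
6    Sara  Wed    31       5                36
10    Yui  Tue    29       3                32
Hence 132.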